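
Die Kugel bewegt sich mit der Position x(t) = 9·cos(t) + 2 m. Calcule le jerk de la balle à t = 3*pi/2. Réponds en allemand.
Um dies zu lösen, müssen wir 3 Ableitungen unserer Gleichung für die Position x(t) = 9·cos(t) + 2 nehmen. Die Ableitung von der Position ergibt die Geschwindigkeit: v(t) = -9·sin(t). Mit d/dt von v(t) finden wir a(t) = -9·cos(t). Die Ableitung von der Beschleunigung ergibt den Ruck: j(t) = 9·sin(t). Aus der Gleichung für den Ruck j(t) = 9·sin(t), setzen wir t = 3*pi/2 ein und erhalten j = -9.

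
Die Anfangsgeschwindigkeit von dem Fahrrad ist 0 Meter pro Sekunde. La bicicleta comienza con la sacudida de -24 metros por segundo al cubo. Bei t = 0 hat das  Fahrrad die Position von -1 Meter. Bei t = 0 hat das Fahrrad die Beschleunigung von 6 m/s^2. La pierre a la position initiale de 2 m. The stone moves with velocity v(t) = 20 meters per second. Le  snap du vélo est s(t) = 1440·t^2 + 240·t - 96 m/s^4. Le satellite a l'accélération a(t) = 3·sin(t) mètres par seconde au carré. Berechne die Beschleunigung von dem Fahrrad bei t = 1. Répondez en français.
Pour résoudre ceci, nous devons prendre 2 intégrales de notre équation du snap s(t) = 1440·t^2 + 240·t - 96. En intégrant le snap et en utilisant la condition initiale j(0) = -24, nous obtenons j(t) = 480·t^3 + 120·t^2 - 96·t - 24. En prenant ∫j(t)dt et en appliquant a(0) = 6, nous trouvons a(t) = 120·t^4 + 40·t^3 - 48·t^2 - 24·t + 6. Nous avons l'accélération a(t) = 120·t^4 + 40·t^3 - 48·t^2 - 24·t + 6. En substituant t = 1: a(1) = 94.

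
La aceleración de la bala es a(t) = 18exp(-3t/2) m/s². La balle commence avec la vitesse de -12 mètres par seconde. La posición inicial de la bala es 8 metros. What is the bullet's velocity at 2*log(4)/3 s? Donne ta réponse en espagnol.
Necesitamos integrar nuestra ecuación de la aceleración a(t) = 18·exp(-3·t/2) 1 vez. Tomando ∫a(t)dt y aplicando v(0) = -12, encontramos v(t) = -12·exp(-3·t/2). De la ecuación de la velocidad v(t) = -12·exp(-3·t/2), sustituimos t = 2*log(4)/3 para obtener v = -3.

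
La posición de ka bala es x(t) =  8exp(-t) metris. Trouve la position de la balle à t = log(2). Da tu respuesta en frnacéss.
Nous avons la position x(t) = 8·exp(-t). En substituant t = log(2): x(log(2)) = 4.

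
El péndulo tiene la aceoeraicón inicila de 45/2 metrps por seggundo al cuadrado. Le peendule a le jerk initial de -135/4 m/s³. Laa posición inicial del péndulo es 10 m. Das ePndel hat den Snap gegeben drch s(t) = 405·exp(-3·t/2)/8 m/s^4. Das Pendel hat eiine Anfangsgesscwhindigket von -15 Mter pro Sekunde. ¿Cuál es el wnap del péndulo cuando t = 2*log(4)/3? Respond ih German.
Wir haben den Snap s(t) = 405·exp(-3·t/2)/8. Durch Einsetzen von t = 2*log(4)/3: s(2*log(4)/3) = 405/32.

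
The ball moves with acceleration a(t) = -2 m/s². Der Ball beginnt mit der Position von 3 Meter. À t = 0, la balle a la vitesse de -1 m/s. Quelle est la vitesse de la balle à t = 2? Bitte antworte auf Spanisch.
Para resolver esto, necesitamos tomar 1 integral de nuestra ecuación de la aceleración a(t) = -2. Integrando la aceleración y usando la condición inicial v(0) = -1, obtenemos v(t) = -2·t - 1. Usando v(t) = -2·t - 1 y sustituyendo t = 2, encontramos v = -5.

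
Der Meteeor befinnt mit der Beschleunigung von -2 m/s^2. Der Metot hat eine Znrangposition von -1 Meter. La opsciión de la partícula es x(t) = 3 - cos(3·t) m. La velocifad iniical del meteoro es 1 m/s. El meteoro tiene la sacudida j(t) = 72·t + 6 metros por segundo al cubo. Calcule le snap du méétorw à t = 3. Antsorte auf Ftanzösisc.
Pour résoudre ceci, nous devons prendre 1 dérivée de notre équation du jerk j(t) = 72·t + 6. En dérivant le jerk, nous obtenons le snap: s(t) = 72. De l'équation du snap s(t) = 72, nous substituons t = 3 pour obtenir s = 72.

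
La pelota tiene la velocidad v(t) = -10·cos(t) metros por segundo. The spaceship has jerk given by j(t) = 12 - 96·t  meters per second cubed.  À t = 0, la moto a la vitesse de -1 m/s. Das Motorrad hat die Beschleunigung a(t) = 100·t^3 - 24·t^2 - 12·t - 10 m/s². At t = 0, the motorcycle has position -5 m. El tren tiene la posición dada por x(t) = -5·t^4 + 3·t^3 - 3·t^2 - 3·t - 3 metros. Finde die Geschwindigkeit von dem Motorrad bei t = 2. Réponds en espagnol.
Partiendo de la aceleración a(t) = 100·t^3 - 24·t^2 - 12·t - 10, tomamos 1 integral. Tomando ∫a(t)dt y aplicando v(0) = -1, encontramos v(t) = 25·t^4 - 8·t^3 - 6·t^2 - 10·t - 1. De la ecuación de la velocidad v(t) = 25·t^4 - 8·t^3 - 6·t^2 - 10·t - 1, sustituimos t = 2 para obtener v = 291.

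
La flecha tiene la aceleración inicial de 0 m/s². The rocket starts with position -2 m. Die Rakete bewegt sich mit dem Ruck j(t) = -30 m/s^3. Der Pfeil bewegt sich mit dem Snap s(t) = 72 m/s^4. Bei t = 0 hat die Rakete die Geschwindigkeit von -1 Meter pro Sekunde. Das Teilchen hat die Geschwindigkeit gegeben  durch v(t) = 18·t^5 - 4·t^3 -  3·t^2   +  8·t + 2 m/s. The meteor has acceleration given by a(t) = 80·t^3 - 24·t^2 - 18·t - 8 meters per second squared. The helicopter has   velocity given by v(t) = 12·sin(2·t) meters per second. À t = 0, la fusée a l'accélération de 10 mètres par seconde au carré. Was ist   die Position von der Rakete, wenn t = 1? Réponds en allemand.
Wir müssen das Integral unserer Gleichung für den Ruck j(t) = -30 3-mal finden. Die Stammfunktion von dem Ruck, mit a(0) = 10, ergibt die Beschleunigung: a(t) = 10 - 30·t. Durch Integration von der Beschleunigung und Verwendung der Anfangsbedingung v(0) = -1, erhalten wir v(t) = -15·t^2 + 10·t - 1. Mit ∫v(t)dt und Anwendung von x(0) = -2, finden wir x(t) = -5·t^3 + 5·t^2 - t - 2. Wir haben die Position x(t) = -5·t^3 + 5·t^2 - t - 2. Durch Einsetzen von t = 1: x(1) = -3.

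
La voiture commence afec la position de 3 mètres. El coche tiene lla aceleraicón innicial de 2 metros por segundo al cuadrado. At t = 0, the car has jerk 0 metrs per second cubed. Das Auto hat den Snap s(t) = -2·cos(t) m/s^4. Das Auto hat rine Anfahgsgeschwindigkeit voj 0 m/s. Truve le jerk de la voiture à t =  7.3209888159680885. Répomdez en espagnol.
Partiendo del snap s(t) = -2·cos(t), tomamos 1 integral. Tomando ∫s(t)dt y aplicando j(0) = 0, encontramos j(t) = -2·sin(t). Usando j(t) = -2·sin(t) y sustituyendo t = 7.3209888159680885, encontramos j = -1.72258047885162.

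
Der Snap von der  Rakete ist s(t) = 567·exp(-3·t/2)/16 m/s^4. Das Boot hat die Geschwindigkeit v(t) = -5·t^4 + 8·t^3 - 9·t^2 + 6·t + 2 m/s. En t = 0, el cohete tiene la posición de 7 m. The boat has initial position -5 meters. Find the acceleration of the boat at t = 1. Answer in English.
Starting from velocity v(t) = -5·t^4 + 8·t^3 - 9·t^2 + 6·t + 2, we take 1 derivative. Differentiating velocity, we get acceleration: a(t) = -20·t^3 + 24·t^2 - 18·t + 6. From the given acceleration equation a(t) = -20·t^3 + 24·t^2 - 18·t + 6, we substitute t = 1 to get a = -8.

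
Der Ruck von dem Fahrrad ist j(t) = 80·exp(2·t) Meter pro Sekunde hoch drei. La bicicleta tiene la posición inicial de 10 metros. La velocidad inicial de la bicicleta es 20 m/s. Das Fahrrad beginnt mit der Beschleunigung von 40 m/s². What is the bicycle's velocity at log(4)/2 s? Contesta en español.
Para resolver esto, necesitamos tomar 2 integrales de nuestra ecuación de la sacudida j(t) = 80·exp(2·t). Integrando la sacudida y usando la condición inicial a(0) = 40, obtenemos a(t) = 40·exp(2·t). La antiderivada de la aceleración, con v(0) = 20, da la velocidad: v(t) = 20·exp(2·t). Usando v(t) = 20·exp(2·t) y sustituyendo t = log(4)/2, encontramos v = 80.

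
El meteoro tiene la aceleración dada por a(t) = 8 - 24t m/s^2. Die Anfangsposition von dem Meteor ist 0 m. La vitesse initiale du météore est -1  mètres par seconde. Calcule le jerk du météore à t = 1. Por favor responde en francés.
En partant de l'accélération a(t) = 8 - 24·t, nous prenons 1 dérivée. En dérivant l'accélération, nous obtenons le jerk: j(t) = -24. En utilisant j(t) = -24 et en substituant t = 1, nous trouvons j = -24.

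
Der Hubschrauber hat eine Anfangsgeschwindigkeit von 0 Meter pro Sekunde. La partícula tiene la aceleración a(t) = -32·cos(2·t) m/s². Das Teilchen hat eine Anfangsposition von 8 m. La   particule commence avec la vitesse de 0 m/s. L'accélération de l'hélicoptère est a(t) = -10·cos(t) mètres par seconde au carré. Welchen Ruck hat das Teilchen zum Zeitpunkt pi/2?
Ausgehend von der Beschleunigung a(t) = -32·cos(2·t), nehmen wir 1 Ableitung. Mit d/dt von a(t) finden wir j(t) = 64·sin(2·t). Wir haben den Ruck j(t) = 64·sin(2·t). Durch Einsetzen von t = pi/2: j(pi/2) = 0.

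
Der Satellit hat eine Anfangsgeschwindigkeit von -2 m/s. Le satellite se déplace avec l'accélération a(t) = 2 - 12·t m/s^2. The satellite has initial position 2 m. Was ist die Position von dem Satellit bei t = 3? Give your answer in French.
En partant de l'accélération a(t) = 2 - 12·t, nous prenons 2 primitives. L'intégrale de l'accélération est la vitesse. En utilisant v(0) = -2, nous obtenons v(t) = -6·t^2 + 2·t - 2. L'intégrale de la vitesse, avec x(0) = 2, donne la position: x(t) = -2·t^3 + t^2 - 2·t + 2. En utilisant x(t) = -2·t^3 + t^2 - 2·t + 2 et en substituant t = 3, nous trouvons x = -49.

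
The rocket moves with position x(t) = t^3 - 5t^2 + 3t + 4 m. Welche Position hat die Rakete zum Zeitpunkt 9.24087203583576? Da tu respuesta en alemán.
Aus der Gleichung für die Position x(t) = t^3 - 5·t^2 + 3·t + 4, setzen wir t = 9.24087203583576 ein und erhalten x = 393.866438254604.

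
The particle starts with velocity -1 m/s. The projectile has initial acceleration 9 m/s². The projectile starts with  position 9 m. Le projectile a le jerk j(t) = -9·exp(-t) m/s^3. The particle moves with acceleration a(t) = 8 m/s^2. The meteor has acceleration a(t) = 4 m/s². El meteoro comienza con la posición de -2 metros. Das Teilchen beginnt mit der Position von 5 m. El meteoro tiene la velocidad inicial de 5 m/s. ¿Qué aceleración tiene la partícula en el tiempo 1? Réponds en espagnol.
Tenemos la aceleración a(t) = 8. Sustituyendo t = 1: a(1) = 8.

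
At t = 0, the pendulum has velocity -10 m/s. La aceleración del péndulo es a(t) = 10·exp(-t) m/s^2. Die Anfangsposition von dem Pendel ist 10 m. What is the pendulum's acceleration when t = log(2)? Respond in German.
Mit a(t) = 10·exp(-t) und Einsetzen von t = log(2), finden wir a = 5.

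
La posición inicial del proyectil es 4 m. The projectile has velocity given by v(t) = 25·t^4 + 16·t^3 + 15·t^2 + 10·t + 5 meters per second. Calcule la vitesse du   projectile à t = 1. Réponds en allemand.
Mit v(t) = 25·t^4 + 16·t^3 + 15·t^2 + 10·t + 5 und Einsetzen von t = 1, finden wir v = 71.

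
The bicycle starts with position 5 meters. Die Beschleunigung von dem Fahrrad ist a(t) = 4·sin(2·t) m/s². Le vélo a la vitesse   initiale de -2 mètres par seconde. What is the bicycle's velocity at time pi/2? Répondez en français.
Nous devons intégrer notre équation de l'accélération a(t) = 4·sin(2·t) 1 fois. En intégrant l'accélération et en utilisant la condition initiale v(0) = -2, nous obtenons v(t) = -2·cos(2·t). Nous avons la vitesse v(t) = -2·cos(2·t). En substituant t = pi/2: v(pi/2) = 2.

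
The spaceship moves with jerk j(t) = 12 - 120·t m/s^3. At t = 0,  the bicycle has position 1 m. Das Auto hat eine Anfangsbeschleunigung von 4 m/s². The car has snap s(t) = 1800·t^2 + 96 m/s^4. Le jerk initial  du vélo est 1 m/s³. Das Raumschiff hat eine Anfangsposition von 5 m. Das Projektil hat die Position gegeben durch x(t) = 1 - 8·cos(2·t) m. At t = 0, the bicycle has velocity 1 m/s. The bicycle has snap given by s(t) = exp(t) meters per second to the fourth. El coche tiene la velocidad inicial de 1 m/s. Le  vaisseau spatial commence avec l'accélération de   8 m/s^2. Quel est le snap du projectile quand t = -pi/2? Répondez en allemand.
Um dies zu lösen, müssen wir 4 Ableitungen unserer Gleichung für die Position x(t) = 1 - 8·cos(2·t) nehmen. Durch Ableiten von der Position erhalten wir die Geschwindigkeit: v(t) = 16·sin(2·t). Durch Ableiten von der Geschwindigkeit erhalten wir die Beschleunigung: a(t) = 32·cos(2·t). Mit d/dt von a(t) finden wir j(t) = -64·sin(2·t). Durch Ableiten von dem Ruck erhalten wir den Snap: s(t) = -128·cos(2·t). Aus der Gleichung für den Snap s(t) = -128·cos(2·t), setzen wir t = -pi/2 ein und erhalten s = 128.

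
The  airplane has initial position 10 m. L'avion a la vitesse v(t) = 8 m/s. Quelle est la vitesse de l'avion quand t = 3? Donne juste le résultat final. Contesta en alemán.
Bei t = 3, v = 8.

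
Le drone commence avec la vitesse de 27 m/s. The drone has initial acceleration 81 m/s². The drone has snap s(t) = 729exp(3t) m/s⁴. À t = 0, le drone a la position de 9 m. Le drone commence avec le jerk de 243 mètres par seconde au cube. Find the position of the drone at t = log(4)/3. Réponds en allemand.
Ausgehend von dem Snap s(t) = 729·exp(3·t), nehmen wir 4 Integrale. Mit ∫s(t)dt und Anwendung von j(0) = 243, finden wir j(t) = 243·exp(3·t). Mit ∫j(t)dt und Anwendung von a(0) = 81, finden wir a(t) = 81·exp(3·t). Das Integral von der Beschleunigung, mit v(0) = 27, ergibt die Geschwindigkeit: v(t) = 27·exp(3·t). Durch Integration von der Geschwindigkeit und Verwendung der Anfangsbedingung x(0) = 9, erhalten wir x(t) = 9·exp(3·t). Wir haben die Position x(t) = 9·exp(3·t). Durch Einsetzen von t = log(4)/3: x(log(4)/3) = 36.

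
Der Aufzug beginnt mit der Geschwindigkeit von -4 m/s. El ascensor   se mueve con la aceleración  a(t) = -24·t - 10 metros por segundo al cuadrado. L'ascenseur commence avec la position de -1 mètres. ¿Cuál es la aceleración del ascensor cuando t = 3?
Tenemos la aceleración a(t) = -24·t - 10. Sustituyendo t = 3: a(3) = -82.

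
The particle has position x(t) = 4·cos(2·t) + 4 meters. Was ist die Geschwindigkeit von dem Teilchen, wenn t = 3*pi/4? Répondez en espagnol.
Para resolver esto, necesitamos tomar 1 derivada de nuestra ecuación de la posición x(t) = 4·cos(2·t) + 4. La derivada de la posición da la velocidad: v(t) = -8·sin(2·t). Usando v(t) = -8·sin(2·t) y sustituyendo t = 3*pi/4, encontramos v = 8.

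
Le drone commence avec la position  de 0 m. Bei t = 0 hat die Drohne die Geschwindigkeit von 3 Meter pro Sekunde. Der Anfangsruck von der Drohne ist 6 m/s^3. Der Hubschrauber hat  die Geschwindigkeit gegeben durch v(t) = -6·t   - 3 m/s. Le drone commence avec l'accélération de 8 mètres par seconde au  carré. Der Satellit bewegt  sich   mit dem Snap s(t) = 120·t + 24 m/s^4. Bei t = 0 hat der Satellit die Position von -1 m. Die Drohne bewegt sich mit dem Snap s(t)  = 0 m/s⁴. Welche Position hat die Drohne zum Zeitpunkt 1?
Ausgehend von dem Snap s(t) = 0, nehmen wir 4 Integrale. Das Integral von dem Snap, mit j(0) = 6, ergibt den Ruck: j(t) = 6. Das Integral von dem Ruck ist die Beschleunigung. Mit a(0) = 8 erhalten wir a(t) = 6·t + 8. Durch Integration von der Beschleunigung und Verwendung der Anfangsbedingung v(0) = 3, erhalten wir v(t) = 3·t^2 + 8·t + 3. Mit ∫v(t)dt und Anwendung von x(0) = 0, finden wir x(t) = t^3 + 4·t^2 + 3·t. Mit x(t) = t^3 + 4·t^2 + 3·t und Einsetzen von t = 1, finden wir x = 8.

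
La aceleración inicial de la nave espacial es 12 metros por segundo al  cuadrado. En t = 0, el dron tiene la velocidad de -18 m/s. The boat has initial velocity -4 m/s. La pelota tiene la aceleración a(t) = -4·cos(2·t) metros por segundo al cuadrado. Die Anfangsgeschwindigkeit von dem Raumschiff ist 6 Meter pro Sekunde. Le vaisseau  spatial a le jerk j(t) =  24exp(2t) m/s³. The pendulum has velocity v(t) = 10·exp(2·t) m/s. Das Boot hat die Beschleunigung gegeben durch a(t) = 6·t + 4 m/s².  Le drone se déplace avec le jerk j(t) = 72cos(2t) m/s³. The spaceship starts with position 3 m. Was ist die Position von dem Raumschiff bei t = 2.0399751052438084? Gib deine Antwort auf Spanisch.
Para resolver esto, necesitamos tomar 3 antiderivadas de nuestra ecuación de la sacudida j(t) = 24·exp(2·t). La integral de la sacudida es la aceleración. Usando a(0) = 12, obtenemos a(t) = 12·exp(2·t). Tomando ∫a(t)dt y aplicando v(0) = 6, encontramos v(t) = 6·exp(2·t). La integral de la velocidad es la posición. Usando x(0) = 3, obtenemos x(t) = 3·exp(2·t). Tenemos la posición x(t) = 3·exp(2·t). Sustituyendo t = 2.0399751052438084: x(2.0399751052438084) = 177.427575297265.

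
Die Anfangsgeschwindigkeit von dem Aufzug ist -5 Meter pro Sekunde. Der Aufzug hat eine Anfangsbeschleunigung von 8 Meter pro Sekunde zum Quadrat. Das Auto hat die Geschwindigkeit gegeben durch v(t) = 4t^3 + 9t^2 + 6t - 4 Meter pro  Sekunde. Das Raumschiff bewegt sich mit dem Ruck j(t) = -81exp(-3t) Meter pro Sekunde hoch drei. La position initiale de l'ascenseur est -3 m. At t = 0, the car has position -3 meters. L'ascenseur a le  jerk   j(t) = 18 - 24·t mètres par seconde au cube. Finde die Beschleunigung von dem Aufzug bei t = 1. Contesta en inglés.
To find the answer, we compute 1 integral of j(t) = 18 - 24·t. Taking ∫j(t)dt and applying a(0) = 8, we find a(t) = -12·t^2 + 18·t + 8. From the given acceleration equation a(t) = -12·t^2 + 18·t + 8, we substitute t = 1 to get a = 14.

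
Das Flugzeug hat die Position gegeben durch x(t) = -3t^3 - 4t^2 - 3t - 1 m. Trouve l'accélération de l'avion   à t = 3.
En partant de la position x(t) = -3·t^3 - 4·t^2 - 3·t - 1, nous prenons 2 dérivées. En prenant d/dt de x(t), nous trouvons v(t) = -9·t^2 - 8·t - 3. En dérivant la vitesse, nous obtenons l'accélération: a(t) = -18·t - 8. En utilisant a(t) = -18·t - 8 et en substituant t = 3, nous trouvons a = -62.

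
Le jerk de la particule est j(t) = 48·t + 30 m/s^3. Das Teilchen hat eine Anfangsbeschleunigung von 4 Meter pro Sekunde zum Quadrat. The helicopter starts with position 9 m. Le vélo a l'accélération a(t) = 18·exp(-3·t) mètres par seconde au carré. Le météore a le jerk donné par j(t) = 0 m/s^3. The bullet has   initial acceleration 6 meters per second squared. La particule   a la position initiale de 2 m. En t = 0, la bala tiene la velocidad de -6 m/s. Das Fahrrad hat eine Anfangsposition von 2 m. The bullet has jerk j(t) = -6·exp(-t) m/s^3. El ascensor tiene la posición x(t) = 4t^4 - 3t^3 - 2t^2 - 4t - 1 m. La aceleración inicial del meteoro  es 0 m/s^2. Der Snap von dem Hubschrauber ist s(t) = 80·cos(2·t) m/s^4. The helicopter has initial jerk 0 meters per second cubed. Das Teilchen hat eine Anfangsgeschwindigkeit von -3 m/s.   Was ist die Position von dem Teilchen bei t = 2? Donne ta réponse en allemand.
Um dies zu lösen, müssen wir 3 Integrale unserer Gleichung für den Ruck j(t) = 48·t + 30 finden. Durch Integration von dem Ruck und Verwendung der Anfangsbedingung a(0) = 4, erhalten wir a(t) = 24·t^2 + 30·t + 4. Mit ∫a(t)dt und Anwendung von v(0) = -3, finden wir v(t) = 8·t^3 + 15·t^2 + 4·t - 3. Das Integral von der Geschwindigkeit ist die Position. Mit x(0) = 2 erhalten wir x(t) = 2·t^4 + 5·t^3 + 2·t^2 - 3·t + 2. Wir haben die Position x(t) = 2·t^4 + 5·t^3 + 2·t^2 - 3·t + 2. Durch Einsetzen von t = 2: x(2) = 76.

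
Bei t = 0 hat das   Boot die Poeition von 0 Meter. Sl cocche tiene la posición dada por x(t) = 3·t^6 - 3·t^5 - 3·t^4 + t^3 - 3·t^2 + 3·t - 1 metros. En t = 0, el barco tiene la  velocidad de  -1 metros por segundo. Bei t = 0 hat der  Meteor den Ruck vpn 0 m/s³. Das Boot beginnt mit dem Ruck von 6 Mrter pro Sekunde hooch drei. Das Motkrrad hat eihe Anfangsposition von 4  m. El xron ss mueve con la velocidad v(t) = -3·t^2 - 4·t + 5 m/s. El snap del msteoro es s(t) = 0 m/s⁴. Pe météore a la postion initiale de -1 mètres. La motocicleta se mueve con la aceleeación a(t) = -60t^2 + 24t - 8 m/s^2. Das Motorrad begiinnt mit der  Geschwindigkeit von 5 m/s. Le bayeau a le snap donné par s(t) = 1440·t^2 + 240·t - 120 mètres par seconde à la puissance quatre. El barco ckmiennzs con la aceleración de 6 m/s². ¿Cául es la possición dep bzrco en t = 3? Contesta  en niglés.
We must find the integral of our snap equation s(t) = 1440·t^2 + 240·t - 120 4 times. Taking ∫s(t)dt and applying j(0) = 6, we find j(t) = 480·t^3 + 120·t^2 - 120·t + 6. Integrating jerk and using the initial condition a(0) = 6, we get a(t) = 120·t^4 + 40·t^3 - 60·t^2 + 6·t + 6. Integrating acceleration and using the initial condition v(0) = -1, we get v(t) = 24·t^5 + 10·t^4 - 20·t^3 + 3·t^2 + 6·t - 1. Finding the antiderivative of v(t) and using x(0) = 0: x(t) = 4·t^6 + 2·t^5 - 5·t^4 + t^3 + 3·t^2 - t. We have position x(t) = 4·t^6 + 2·t^5 - 5·t^4 + t^3 + 3·t^2 - t. Substituting t = 3: x(3) = 3048.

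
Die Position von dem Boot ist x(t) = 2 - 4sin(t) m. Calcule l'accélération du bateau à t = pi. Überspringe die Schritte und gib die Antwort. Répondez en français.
a(pi) = 0.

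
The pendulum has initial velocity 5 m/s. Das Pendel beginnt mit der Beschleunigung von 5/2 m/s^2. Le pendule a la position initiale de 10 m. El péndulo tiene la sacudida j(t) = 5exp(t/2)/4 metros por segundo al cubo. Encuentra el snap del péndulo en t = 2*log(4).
Para resolver esto, necesitamos tomar 1 derivada de nuestra ecuación de la sacudida j(t) = 5·exp(t/2)/4. Derivando la sacudida, obtenemos el snap: s(t) = 5·exp(t/2)/8. Usando s(t) = 5·exp(t/2)/8 y sustituyendo t = 2*log(4), encontramos s = 5/2.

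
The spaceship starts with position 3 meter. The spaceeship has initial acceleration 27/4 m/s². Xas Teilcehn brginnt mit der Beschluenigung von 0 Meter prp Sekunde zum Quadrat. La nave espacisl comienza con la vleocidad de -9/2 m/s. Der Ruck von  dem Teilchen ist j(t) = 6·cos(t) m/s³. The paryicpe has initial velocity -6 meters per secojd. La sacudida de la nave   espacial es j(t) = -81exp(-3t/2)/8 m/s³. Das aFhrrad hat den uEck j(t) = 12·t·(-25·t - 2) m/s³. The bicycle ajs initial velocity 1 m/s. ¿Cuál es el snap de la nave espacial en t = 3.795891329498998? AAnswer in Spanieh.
Debemos derivar nuestra ecuación de la sacudida j(t) = -81·exp(-3·t/2)/8 1 vez. La derivada de la sacudida da el snap: s(t) = 243·exp(-3·t/2)/16. De la ecuación del snap s(t) = 243·exp(-3·t/2)/16, sustituimos t = 3.795891329498998 para obtener s = 0.0511310019912618.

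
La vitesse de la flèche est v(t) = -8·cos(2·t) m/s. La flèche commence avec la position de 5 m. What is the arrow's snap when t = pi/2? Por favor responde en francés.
En partant de la vitesse v(t) = -8·cos(2·t), nous prenons 3 dérivées. En prenant d/dt de v(t), nous trouvons a(t) = 16·sin(2·t). La dérivée de l'accélération donne le jerk: j(t) = 32·cos(2·t). La dérivée du jerk donne le snap: s(t) = -64·sin(2·t). De l'équation du snap s(t) = -64·sin(2·t), nous substituons t = pi/2 pour obtenir s = 0.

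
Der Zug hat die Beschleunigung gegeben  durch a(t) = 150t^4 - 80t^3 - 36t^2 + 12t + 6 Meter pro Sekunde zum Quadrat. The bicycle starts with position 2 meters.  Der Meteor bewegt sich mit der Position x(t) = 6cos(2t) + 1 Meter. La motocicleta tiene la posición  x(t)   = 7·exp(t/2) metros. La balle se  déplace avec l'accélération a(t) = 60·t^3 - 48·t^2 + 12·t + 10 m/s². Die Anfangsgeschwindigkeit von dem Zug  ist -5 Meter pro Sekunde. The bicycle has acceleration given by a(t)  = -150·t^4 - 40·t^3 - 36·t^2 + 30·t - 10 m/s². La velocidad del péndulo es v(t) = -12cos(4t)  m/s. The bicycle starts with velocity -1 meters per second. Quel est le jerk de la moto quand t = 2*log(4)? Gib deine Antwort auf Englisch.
To solve this, we need to take 3 derivatives of our position equation x(t) = 7·exp(t/2). Taking d/dt of x(t), we find v(t) = 7·exp(t/2)/2. The derivative of velocity gives acceleration: a(t) = 7·exp(t/2)/4. Taking d/dt of a(t), we find j(t) = 7·exp(t/2)/8. We have jerk j(t) = 7·exp(t/2)/8. Substituting t = 2*log(4): j(2*log(4)) = 7/2.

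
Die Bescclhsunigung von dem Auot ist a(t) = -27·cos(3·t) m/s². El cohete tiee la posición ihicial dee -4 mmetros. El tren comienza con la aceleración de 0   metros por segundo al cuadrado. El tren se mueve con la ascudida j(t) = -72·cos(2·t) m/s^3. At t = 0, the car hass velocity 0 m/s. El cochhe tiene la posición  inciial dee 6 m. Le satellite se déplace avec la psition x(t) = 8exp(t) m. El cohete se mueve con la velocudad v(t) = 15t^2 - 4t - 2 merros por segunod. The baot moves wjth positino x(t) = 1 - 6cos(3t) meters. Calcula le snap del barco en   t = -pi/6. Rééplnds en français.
Pour résoudre ceci, nous devons prendre 4 dérivées de notre équation de la position x(t) = 1 - 6·cos(3·t). En prenant d/dt de x(t), nous trouvons v(t) = 18·sin(3·t). En prenant d/dt de v(t), nous trouvons a(t) = 54·cos(3·t). La dérivée de l'accélération donne le jerk: j(t) = -162·sin(3·t). En prenant d/dt de j(t), nous trouvons s(t) = -486·cos(3·t). De l'équation du snap s(t) = -486·cos(3·t), nous substituons t = -pi/6 pour obtenir s = 0.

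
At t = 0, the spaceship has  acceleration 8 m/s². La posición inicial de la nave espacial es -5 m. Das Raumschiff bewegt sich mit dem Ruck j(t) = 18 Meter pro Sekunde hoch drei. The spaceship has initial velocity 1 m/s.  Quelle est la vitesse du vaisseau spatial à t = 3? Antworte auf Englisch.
To solve this, we need to take 2 integrals of our jerk equation j(t) = 18. Integrating jerk and using the initial condition a(0) = 8, we get a(t) = 18·t + 8. Finding the antiderivative of a(t) and using v(0) = 1: v(t) = 9·t^2 + 8·t + 1. Using v(t) = 9·t^2 + 8·t + 1 and substituting t = 3, we find v = 106.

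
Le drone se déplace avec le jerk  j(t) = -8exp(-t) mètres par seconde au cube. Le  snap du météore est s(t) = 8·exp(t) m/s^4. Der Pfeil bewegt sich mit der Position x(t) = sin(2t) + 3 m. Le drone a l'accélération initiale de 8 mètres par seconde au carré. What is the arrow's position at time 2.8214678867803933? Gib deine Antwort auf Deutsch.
Wir haben die Position x(t) = sin(2·t) + 3. Durch Einsetzen von t = 2.8214678867803933: x(2.8214678867803933) = 2.40260442737539.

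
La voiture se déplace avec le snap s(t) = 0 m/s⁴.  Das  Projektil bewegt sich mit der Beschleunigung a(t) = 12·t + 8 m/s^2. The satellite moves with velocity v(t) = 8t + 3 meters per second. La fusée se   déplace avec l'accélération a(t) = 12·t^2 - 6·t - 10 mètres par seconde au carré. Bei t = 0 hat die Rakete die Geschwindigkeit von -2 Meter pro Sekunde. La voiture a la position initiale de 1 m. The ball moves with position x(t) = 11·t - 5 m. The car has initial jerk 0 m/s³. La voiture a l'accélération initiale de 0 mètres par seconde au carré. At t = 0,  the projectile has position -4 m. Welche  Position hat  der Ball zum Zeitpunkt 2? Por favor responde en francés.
En utilisant x(t) = 11·t - 5 et en substituant t = 2, nous trouvons x = 17.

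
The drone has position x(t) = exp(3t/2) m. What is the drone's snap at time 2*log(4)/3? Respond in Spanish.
Debemos derivar nuestra ecuación de la posición x(t) = exp(3·t/2) 4 veces. Derivando la posición, obtenemos la velocidad: v(t) = 3·exp(3·t/2)/2. Derivando la velocidad, obtenemos la aceleración: a(t) = 9·exp(3·t/2)/4. Tomando d/dt de a(t), encontramos j(t) = 27·exp(3·t/2)/8. Tomando d/dt de j(t), encontramos s(t) = 81·exp(3·t/2)/16. Usando s(t) = 81·exp(3·t/2)/16 y sustituyendo t = 2*log(4)/3, encontramos s = 81/4.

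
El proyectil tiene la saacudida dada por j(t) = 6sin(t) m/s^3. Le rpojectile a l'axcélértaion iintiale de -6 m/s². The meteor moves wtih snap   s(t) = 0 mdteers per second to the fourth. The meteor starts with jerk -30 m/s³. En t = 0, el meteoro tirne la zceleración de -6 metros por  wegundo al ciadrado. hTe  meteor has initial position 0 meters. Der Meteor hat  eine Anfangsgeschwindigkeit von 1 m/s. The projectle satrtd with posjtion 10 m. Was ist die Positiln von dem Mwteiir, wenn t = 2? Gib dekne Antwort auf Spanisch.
Para resolver esto, necesitamos tomar 4 integrales de nuestra ecuación del snap s(t) = 0. La integral del snap, con j(0) = -30, da la sacudida: j(t) = -30. La antiderivada de la sacudida es la aceleración. Usando a(0) = -6, obtenemos a(t) = -30·t - 6. Tomando ∫a(t)dt y aplicando v(0) = 1, encontramos v(t) = -15·t^2 - 6·t + 1. Integrando la velocidad y usando la condición inicial x(0) = 0, obtenemos x(t) = -5·t^3 - 3·t^2 + t. De la ecuación de la posición x(t) = -5·t^3 - 3·t^2 + t, sustituimos t = 2 para obtener x = -50.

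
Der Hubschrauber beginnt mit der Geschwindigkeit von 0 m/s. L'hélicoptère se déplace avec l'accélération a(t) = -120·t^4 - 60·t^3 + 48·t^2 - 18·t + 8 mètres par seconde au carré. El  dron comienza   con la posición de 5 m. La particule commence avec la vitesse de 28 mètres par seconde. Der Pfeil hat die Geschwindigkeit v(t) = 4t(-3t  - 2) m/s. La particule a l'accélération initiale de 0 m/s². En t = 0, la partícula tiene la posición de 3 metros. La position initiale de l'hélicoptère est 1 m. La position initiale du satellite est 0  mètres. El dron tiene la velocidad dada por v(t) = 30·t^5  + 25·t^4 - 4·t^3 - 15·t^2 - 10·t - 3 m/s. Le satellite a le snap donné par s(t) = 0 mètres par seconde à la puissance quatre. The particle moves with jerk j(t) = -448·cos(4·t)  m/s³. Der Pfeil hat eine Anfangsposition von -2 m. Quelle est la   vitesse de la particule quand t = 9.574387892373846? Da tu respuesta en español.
Partiendo de la sacudida j(t) = -448·cos(4·t), tomamos 2 integrales. Integrando la sacudida y usando la condición inicial a(0) = 0, obtenemos a(t) = -112·sin(4·t). Integrando la aceleración y usando la condición inicial v(0) = 28, obtenemos v(t) = 28·cos(4·t). Tenemos la velocidad v(t) = 28·cos(4·t). Sustituyendo t = 9.574387892373846: v(9.574387892373846) = 23.1340369866582.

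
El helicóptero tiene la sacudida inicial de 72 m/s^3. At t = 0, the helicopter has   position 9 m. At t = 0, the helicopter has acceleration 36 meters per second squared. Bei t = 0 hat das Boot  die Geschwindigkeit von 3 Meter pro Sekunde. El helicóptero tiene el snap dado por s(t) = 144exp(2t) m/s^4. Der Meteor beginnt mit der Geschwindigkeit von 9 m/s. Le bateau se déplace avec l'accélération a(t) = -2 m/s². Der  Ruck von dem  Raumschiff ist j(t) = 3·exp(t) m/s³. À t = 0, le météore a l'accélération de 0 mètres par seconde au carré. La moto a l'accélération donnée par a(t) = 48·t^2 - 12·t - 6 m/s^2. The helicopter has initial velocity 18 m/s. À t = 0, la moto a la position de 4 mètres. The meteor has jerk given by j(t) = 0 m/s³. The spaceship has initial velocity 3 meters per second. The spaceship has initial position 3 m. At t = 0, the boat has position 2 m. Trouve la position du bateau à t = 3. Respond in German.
Wir müssen die Stammfunktion unserer Gleichung für die Beschleunigung a(t) = -2 2-mal finden. Das Integral von der Beschleunigung ist die Geschwindigkeit. Mit v(0) = 3 erhalten wir v(t) = 3 - 2·t. Die Stammfunktion von der Geschwindigkeit ist die Position. Mit x(0) = 2 erhalten wir x(t) = -t^2 + 3·t + 2. Wir haben die Position x(t) = -t^2 + 3·t + 2. Durch Einsetzen von t = 3: x(3) = 2.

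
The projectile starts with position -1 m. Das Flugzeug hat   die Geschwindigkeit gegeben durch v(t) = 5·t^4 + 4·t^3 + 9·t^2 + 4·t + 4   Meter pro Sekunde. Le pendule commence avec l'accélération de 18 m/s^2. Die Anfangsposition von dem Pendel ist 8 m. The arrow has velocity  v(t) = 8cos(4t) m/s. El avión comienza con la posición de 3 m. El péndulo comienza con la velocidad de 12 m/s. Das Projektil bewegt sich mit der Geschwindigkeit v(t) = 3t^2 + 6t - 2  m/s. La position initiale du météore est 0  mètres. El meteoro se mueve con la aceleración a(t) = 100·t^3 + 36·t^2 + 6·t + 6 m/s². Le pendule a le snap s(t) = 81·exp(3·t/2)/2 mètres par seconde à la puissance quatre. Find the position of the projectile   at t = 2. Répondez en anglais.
Starting from velocity v(t) = 3·t^2 + 6·t - 2, we take 1 integral. Integrating velocity and using the initial condition x(0) = -1, we get x(t) = t^3 + 3·t^2 - 2·t - 1. Using x(t) = t^3 + 3·t^2 - 2·t - 1 and substituting t = 2, we find x = 15.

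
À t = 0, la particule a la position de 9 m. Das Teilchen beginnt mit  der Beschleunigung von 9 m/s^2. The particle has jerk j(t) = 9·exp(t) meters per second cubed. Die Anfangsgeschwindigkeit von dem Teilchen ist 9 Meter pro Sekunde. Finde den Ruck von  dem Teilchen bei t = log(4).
Mit j(t) = 9·exp(t) und Einsetzen von t = log(4), finden wir j = 36.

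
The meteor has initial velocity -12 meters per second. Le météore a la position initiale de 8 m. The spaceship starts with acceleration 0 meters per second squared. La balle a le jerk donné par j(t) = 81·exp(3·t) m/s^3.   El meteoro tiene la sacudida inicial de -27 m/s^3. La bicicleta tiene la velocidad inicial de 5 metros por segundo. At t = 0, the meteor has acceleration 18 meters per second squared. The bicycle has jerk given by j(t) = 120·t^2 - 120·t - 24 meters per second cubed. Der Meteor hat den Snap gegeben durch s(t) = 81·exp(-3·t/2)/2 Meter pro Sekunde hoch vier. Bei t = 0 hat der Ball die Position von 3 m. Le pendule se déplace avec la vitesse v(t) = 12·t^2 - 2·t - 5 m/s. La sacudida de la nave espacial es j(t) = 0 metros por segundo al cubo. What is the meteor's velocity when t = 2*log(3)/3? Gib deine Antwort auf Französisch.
Nous devons trouver la primitive de notre équation du snap s(t) = 81·exp(-3·t/2)/2 3 fois. L'intégrale du snap est le jerk. En utilisant j(0) = -27, nous obtenons j(t) = -27·exp(-3·t/2). En intégrant le jerk et en utilisant la condition initiale a(0) = 18, nous obtenons a(t) = 18·exp(-3·t/2). L'intégrale de l'accélération, avec v(0) = -12, donne la vitesse: v(t) = -12·exp(-3·t/2). Nous avons la vitesse v(t) = -12·exp(-3·t/2). En substituant t = 2*log(3)/3: v(2*log(3)/3) = -4.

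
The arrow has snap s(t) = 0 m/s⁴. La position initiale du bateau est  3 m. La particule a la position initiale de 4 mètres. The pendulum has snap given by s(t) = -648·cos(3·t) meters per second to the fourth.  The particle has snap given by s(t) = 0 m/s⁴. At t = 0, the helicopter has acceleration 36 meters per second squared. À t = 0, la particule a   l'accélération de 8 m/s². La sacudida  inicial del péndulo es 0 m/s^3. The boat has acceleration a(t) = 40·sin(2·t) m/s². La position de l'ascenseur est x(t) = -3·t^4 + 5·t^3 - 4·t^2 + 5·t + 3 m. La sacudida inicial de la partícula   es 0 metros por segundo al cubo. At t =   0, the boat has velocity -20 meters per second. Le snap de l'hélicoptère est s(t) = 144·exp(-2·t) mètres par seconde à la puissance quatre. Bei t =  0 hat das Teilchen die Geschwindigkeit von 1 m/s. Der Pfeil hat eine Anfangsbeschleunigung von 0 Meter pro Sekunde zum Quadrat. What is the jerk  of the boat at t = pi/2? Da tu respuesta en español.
Para resolver esto, necesitamos tomar 1 derivada de nuestra ecuación de la aceleración a(t) = 40·sin(2·t). Tomando d/dt de a(t), encontramos j(t) = 80·cos(2·t). Usando j(t) = 80·cos(2·t) y sustituyendo t = pi/2, encontramos j = -80.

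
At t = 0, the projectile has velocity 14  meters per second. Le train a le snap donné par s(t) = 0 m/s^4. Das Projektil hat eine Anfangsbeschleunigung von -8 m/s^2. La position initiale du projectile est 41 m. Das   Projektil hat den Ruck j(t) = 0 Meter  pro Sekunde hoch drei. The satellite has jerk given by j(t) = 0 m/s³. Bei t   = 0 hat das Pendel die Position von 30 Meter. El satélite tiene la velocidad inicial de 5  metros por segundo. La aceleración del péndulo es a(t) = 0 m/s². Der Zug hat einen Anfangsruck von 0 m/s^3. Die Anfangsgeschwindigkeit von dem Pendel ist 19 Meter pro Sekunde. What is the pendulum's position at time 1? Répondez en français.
En partant de l'accélération a(t) = 0, nous prenons 2 primitives. En prenant ∫a(t)dt et en appliquant v(0) = 19, nous trouvons v(t) = 19. L'intégrale de la vitesse est la position. En utilisant x(0) = 30, nous obtenons x(t) = 19·t + 30. De l'équation de la position x(t) = 19·t + 30, nous substituons t = 1 pour obtenir x = 49.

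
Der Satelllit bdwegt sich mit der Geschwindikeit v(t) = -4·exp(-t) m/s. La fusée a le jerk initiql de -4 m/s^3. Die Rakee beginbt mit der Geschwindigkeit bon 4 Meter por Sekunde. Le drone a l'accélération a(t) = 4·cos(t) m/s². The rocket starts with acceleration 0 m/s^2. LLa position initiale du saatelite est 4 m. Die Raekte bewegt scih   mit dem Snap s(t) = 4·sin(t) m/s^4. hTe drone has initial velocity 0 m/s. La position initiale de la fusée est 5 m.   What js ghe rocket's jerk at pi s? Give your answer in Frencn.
En partant du snap s(t) = 4·sin(t), nous prenons 1 intégrale. La primitive du snap, avec j(0) = -4, donne le jerk: j(t) = -4·cos(t). En utilisant j(t) = -4·cos(t) et en substituant t = pi, nous trouvons j = 4.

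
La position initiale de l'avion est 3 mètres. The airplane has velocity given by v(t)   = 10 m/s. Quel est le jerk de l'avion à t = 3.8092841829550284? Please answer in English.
Starting from velocity v(t) = 10, we take 2 derivatives. Taking d/dt of v(t), we find a(t) = 0. Taking d/dt of a(t), we find j(t) = 0. From the given jerk equation j(t) = 0, we substitute t = 3.8092841829550284 to get j = 0.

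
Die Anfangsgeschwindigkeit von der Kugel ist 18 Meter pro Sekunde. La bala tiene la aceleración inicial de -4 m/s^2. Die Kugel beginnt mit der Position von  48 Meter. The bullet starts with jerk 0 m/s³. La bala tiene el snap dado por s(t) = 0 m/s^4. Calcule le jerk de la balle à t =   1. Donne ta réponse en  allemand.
Wir müssen unsere Gleichung für den Snap s(t) = 0 1-mal integrieren. Mit ∫s(t)dt und Anwendung von j(0) = 0, finden wir j(t) = 0. Mit j(t) = 0 und Einsetzen von t = 1, finden wir j = 0.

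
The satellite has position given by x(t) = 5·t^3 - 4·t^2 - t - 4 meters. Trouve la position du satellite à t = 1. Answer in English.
Using x(t) = 5·t^3 - 4·t^2 - t - 4 and substituting t = 1, we find x = -4.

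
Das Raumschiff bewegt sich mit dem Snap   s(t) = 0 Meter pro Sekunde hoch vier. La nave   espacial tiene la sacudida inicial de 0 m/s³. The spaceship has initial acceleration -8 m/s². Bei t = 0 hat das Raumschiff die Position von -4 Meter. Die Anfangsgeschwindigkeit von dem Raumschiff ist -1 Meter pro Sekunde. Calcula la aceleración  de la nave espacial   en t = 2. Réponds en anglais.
We must find the antiderivative of our snap equation s(t) = 0 2 times. Taking ∫s(t)dt and applying j(0) = 0, we find j(t) = 0. Finding the antiderivative of j(t) and using a(0) = -8: a(t) = -8. From the given acceleration equation a(t) = -8, we substitute t = 2 to get a = -8.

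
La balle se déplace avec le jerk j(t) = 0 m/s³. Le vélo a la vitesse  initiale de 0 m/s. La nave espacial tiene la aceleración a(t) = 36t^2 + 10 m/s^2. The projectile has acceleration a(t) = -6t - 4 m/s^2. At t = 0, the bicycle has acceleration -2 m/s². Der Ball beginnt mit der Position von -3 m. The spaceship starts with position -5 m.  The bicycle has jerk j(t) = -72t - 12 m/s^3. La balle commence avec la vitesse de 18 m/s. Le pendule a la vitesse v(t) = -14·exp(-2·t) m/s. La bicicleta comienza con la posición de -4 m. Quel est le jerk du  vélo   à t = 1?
Nous avons le jerk j(t) = -72·t - 12. En substituant t = 1: j(1) = -84.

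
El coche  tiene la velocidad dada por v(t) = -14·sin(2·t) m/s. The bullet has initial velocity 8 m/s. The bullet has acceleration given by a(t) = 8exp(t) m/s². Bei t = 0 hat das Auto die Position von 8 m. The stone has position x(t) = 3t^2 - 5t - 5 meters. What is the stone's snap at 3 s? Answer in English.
To solve this, we need to take 4 derivatives of our position equation x(t) = 3·t^2 - 5·t - 5. Taking d/dt of x(t), we find v(t) = 6·t - 5. Differentiating velocity, we get acceleration: a(t) = 6. Differentiating acceleration, we get jerk: j(t) = 0. Differentiating jerk, we get snap: s(t) = 0. From the given snap equation s(t) = 0, we substitute t = 3 to get s = 0.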